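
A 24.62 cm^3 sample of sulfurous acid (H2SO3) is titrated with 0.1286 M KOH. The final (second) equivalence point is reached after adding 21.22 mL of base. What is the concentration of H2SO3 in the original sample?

0.0554 M

n(KOH) = 0.1286 x 0.02122 = 0.002729 mol.
At the final (second) equivalence point, 2 mol OH^- react per mol H2SO3, so n(H2SO3) = 0.002729 / 2 = 0.001364 mol.
[H2SO3] = 0.001364 / 0.02462 L = 0.0554 M.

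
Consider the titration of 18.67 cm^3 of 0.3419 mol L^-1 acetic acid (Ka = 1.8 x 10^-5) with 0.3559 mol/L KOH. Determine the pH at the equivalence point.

8.99

n(CH3COOH) = 0.3419 x 0.01867 = 0.006383 mol; V(KOH) at equivalence = 0.006383/0.3559 = 0.01794 L.
At equivalence all the acid is converted to CH3COO-; total volume = 0.01867 + 0.01794 = 0.03661 L, so [CH3COO-] = 0.006383/0.03661 = 0.1744 M.
Kb = Kw/Ka = 1.0e-14 / 1.8 x 10^-5 = 5.56e-10.
[OH^-] = sqrt(Kb x [CH3COO-]) = sqrt(5.56e-10 x 0.1744) = 9.84e-6 M.
pOH = 5.01, so pH = 14.00 - 5.01 = 8.99.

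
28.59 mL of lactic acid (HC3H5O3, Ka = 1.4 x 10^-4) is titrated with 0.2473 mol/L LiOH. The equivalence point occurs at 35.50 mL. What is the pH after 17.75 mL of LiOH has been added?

17.75 mL is exactly half the equivalence volume (35.50/2), i.e. the half-equivalence point.
There, n(HA) = n(A^-), so pH = pKa = -log(1.4 x 10^-4) = 3.85.

3.85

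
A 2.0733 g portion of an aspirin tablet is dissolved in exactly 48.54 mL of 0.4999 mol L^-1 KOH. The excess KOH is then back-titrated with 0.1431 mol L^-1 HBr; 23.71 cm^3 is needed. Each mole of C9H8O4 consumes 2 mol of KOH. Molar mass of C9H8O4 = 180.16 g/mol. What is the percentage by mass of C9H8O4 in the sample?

Total n(KOH) added = 0.4999 x 0.04854 = 0.02427 mol.
n(HBr) used = 0.1431 x 0.02371 = 0.003393 mol, which equals the excess n(KOH).
So n(KOH) consumed by the sample = 0.02427 - 0.003393 = 0.02087 mol.
n(C9H8O4) = 0.02087 / 2 = 0.01044 mol.
mass C9H8O4 = 0.01044 x 180.16 = 1.880 g, so %C9H8O4 = 1.880/2.0733 x 100 = 90.7%.

90.7%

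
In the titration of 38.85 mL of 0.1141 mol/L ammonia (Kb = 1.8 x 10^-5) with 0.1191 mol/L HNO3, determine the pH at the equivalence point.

5.24

n(NH3) = 0.1141 x 0.03885 = 0.004433 mol; V(HNO3) at equivalence = 0.004433/0.1191 = 0.03722 L.
At equivalence the base is fully converted to NH4+; total volume = 0.07607 L, so [NH4+] = 0.004433/0.07607 = 0.05827 M.
Ka(NH4+) = Kw/Kb = 1.0e-14 / 1.8 x 10^-5 = 5.56e-10.
[H^+] = sqrt(Ka x [NH4+]) = sqrt(5.56e-10 x 0.05827) = 5.69e-6 M.
pH = -log(5.69e-6) = 5.24.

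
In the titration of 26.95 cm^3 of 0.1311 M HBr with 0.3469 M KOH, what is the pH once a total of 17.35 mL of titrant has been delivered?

12.75

n(acid) = 0.1311 x 0.02695 = 0.003533 mol; n(KOH) added = 0.3469 x 0.01735 = 0.006019 mol.
Base is in excess by 0.006019 - 0.003533 = 0.002486 mol in a total volume of 0.04430 L.
[OH^-] = 0.002486/0.04430 = 0.05611 M, so pOH = 1.25 and pH = 14.00 - 1.25 = 12.75.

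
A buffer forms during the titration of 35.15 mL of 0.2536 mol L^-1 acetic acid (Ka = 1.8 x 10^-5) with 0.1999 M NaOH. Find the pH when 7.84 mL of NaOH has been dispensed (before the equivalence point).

4.07

Initial n(CH3COOH) = 0.2536 x 0.03515 = 0.008914 mol.
n(NaOH) added = 0.1999 x 0.007840 = 0.001567 mol, converting that many moles of CH3COOH to CH3COO-.
Remaining n(CH3COOH) = 0.007347 mol; n(CH3COO-) = 0.001567 mol.
By Henderson-Hasselbalch, pH = pKa + log([A^-]/[HA]) = 4.74 + log(0.001567/0.007347) = 4.74 + (-0.67) = 4.07.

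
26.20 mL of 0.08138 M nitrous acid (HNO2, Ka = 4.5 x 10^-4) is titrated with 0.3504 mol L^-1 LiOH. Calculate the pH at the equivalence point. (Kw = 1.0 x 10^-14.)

8.08

n(HNO2) = 0.08138 x 0.02620 = 0.002132 mol; V(LiOH) at equivalence = 0.002132/0.3504 = 0.006085 L.
At equivalence all the acid is converted to NO2-; total volume = 0.02620 + 0.006085 = 0.03228 L, so [NO2-] = 0.002132/0.03228 = 0.06604 M.
Kb = Kw/Ka = 1.0e-14 / 4.5 x 10^-4 = 2.22e-11.
[OH^-] = sqrt(Kb x [NO2-]) = sqrt(2.22e-11 x 0.06604) = 1.21e-6 M.
pOH = 5.92, so pH = 14.00 - 5.92 = 8.08.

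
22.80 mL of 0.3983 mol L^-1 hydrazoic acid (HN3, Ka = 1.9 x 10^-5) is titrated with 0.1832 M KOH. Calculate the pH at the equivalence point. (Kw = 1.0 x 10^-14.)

8.91

n(HN3) = 0.3983 x 0.02280 = 0.009081 mol; V(KOH) at equivalence = 0.009081/0.1832 = 0.04957 L.
At equivalence all the acid is converted to N3-; total volume = 0.02280 + 0.04957 = 0.07237 L, so [N3-] = 0.009081/0.07237 = 0.1255 M.
Kb = Kw/Ka = 1.0e-14 / 1.9 x 10^-5 = 5.26e-10.
[OH^-] = sqrt(Kb x [N3-]) = sqrt(5.26e-10 x 0.1255) = 8.13e-6 M.
pOH = 5.09, so pH = 14.00 - 5.09 = 8.91.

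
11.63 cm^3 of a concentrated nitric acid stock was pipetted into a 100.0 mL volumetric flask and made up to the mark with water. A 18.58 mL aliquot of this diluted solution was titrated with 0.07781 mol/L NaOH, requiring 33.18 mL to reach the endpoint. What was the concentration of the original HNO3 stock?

n(NaOH) = 0.07781 x 0.03318 = 0.002582 mol.
n(HNO3) in the aliquot = 0.002582 mol.
[diluted HNO3] = 0.002582 / 0.01858 = 0.1390 M.
Dilution factor = 100.0/11.63 = 8.598, so [stock] = 0.1390 x 8.598 = 1.19 M.

1.19 M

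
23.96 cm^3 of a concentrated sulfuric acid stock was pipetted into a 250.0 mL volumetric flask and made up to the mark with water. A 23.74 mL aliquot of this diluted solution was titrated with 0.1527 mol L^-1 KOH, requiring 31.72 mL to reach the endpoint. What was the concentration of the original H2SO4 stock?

1.06 M

n(KOH) = 0.1527 x 0.03172 = 0.004844 mol.
n(H2SO4) in the aliquot = 0.004844 x 1/2 = 0.002422 mol.
[diluted H2SO4] = 0.002422 / 0.02374 = 0.1020 M.
Dilution factor = 250.0/23.96 = 10.43, so [stock] = 0.1020 x 10.43 = 1.06 M.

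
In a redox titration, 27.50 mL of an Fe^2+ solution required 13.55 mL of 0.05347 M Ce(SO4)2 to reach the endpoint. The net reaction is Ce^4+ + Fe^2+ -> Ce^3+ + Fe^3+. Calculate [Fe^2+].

0.0263 M

n(Ce(SO4)2) = 0.05347 x 0.01355 = 0.0007245 mol.
From the balanced equation, 1 mol Ce(SO4)2 reacts with 1 mol Fe^2+, so n(Fe^2+) = 0.0007245 x 1/1 = 0.0007245 mol.
[Fe^2+] = 0.0007245 / 0.02750 L = 0.0263 M.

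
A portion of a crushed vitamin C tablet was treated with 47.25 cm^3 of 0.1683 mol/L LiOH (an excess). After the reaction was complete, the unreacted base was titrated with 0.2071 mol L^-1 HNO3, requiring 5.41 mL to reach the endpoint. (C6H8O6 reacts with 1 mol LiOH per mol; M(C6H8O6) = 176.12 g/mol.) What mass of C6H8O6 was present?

Total n(LiOH) added = 0.1683 x 0.04725 = 0.007952 mol.
n(HNO3) used = 0.2071 x 0.005410 = 0.001120 mol, which equals the excess n(LiOH).
So n(LiOH) consumed by the sample = 0.007952 - 0.001120 = 0.006832 mol.
n(C6H8O6) = 0.006832 / 1 = 0.006832 mol.
mass = 0.006832 mol x 176.12 g/mol = 1.20 g.

1.20 g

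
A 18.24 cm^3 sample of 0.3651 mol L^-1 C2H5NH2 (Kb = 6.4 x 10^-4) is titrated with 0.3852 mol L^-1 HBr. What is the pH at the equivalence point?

5.77

n(C2H5NH2) = 0.3651 x 0.01824 = 0.006659 mol; V(HBr) at equivalence = 0.006659/0.3852 = 0.01729 L.
At equivalence the base is fully converted to C2H5NH3+; total volume = 0.03553 L, so [C2H5NH3+] = 0.006659/0.03553 = 0.1874 M.
Ka(C2H5NH3+) = Kw/Kb = 1.0e-14 / 6.4 x 10^-4 = 1.56e-11.
[H^+] = sqrt(Ka x [C2H5NH3+]) = sqrt(1.56e-11 x 0.1874) = 1.71e-6 M.
pH = -log(1.71e-6) = 5.77.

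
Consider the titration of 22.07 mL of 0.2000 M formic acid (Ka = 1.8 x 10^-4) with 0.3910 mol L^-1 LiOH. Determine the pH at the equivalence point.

8.43

n(HCOOH) = 0.2000 x 0.02207 = 0.004414 mol; V(LiOH) at equivalence = 0.004414/0.3910 = 0.01129 L.
At equivalence all the acid is converted to HCOO-; total volume = 0.02207 + 0.01129 = 0.03336 L, so [HCOO-] = 0.004414/0.03336 = 0.1323 M.
Kb = Kw/Ka = 1.0e-14 / 1.8 x 10^-4 = 5.56e-11.
[OH^-] = sqrt(Kb x [HCOO-]) = sqrt(5.56e-11 x 0.1323) = 2.71e-6 M.
pOH = 5.57, so pH = 14.00 - 5.57 = 8.43.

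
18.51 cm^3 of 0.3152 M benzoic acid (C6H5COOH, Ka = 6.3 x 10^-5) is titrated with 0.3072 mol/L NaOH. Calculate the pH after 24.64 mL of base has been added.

12.60

n(acid) = 0.3152 x 0.01851 = 0.005834 mol; n(NaOH) added = 0.3072 x 0.02464 = 0.007569 mol.
Base is in excess by 0.007569 - 0.005834 = 0.001735 mol in a total volume of 0.04315 L.
[OH^-] = 0.001735/0.04315 = 0.04021 M, so pOH = 1.40 and pH = 14.00 - 1.40 = 12.60.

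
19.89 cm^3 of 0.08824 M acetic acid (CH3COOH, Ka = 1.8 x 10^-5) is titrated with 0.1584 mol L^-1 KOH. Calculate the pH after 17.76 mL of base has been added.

12.45

n(acid) = 0.08824 x 0.01989 = 0.001755 mol; n(KOH) added = 0.1584 x 0.01776 = 0.002813 mol.
Base is in excess by 0.002813 - 0.001755 = 0.001058 mol in a total volume of 0.03765 L.
[OH^-] = 0.001058/0.03765 = 0.02810 M, so pOH = 1.55 and pH = 14.00 - 1.55 = 12.45.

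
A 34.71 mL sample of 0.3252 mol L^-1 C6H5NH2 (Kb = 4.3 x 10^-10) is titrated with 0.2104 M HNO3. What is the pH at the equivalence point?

n(C6H5NH2) = 0.3252 x 0.03471 = 0.01129 mol; V(HNO3) at equivalence = 0.01129/0.2104 = 0.05365 L.
At equivalence the base is fully converted to C6H5NH3+; total volume = 0.08836 L, so [C6H5NH3+] = 0.01129/0.08836 = 0.1277 M.
Ka(C6H5NH3+) = Kw/Kb = 1.0e-14 / 4.3 x 10^-10 = 2.33e-5.
[H^+] = sqrt(Ka x [C6H5NH3+]) = sqrt(2.33e-5 x 0.1277) = 0.00172 M.
pH = -log(0.00172) = 2.76.

2.76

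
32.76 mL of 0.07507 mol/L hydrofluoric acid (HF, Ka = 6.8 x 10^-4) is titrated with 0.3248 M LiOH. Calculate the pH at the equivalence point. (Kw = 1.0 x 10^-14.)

7.98

n(HF) = 0.07507 x 0.03276 = 0.002459 mol; V(LiOH) at equivalence = 0.002459/0.3248 = 0.007572 L.
At equivalence all the acid is converted to F-; total volume = 0.03276 + 0.007572 = 0.04033 L, so [F-] = 0.002459/0.04033 = 0.06098 M.
Kb = Kw/Ka = 1.0e-14 / 6.8 x 10^-4 = 1.47e-11.
[OH^-] = sqrt(Kb x [F-]) = sqrt(1.47e-11 x 0.06098) = 9.47e-7 M.
pOH = 6.02, so pH = 14.00 - 6.02 = 7.98.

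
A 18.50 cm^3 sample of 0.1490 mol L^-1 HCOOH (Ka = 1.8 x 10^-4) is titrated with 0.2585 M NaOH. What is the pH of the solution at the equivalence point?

8.36

n(HCOOH) = 0.1490 x 0.01850 = 0.002756 mol; V(NaOH) at equivalence = 0.002756/0.2585 = 0.01066 L.
At equivalence all the acid is converted to HCOO-; total volume = 0.01850 + 0.01066 = 0.02916 L, so [HCOO-] = 0.002756/0.02916 = 0.09452 M.
Kb = Kw/Ka = 1.0e-14 / 1.8 x 10^-4 = 5.56e-11.
[OH^-] = sqrt(Kb x [HCOO-]) = sqrt(5.56e-11 x 0.09452) = 2.29e-6 M.
pOH = 5.64, so pH = 14.00 - 5.64 = 8.36.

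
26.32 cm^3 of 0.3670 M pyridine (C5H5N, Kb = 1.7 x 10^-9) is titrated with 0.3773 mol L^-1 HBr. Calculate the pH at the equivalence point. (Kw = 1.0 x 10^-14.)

2.98

n(C5H5N) = 0.3670 x 0.02632 = 0.009659 mol; V(HBr) at equivalence = 0.009659/0.3773 = 0.02560 L.
At equivalence the base is fully converted to C5H5NH+; total volume = 0.05192 L, so [C5H5NH+] = 0.009659/0.05192 = 0.1860 M.
Ka(C5H5NH+) = Kw/Kb = 1.0e-14 / 1.7 x 10^-9 = 5.88e-6.
[H^+] = sqrt(Ka x [C5H5NH+]) = sqrt(5.88e-6 x 0.1860) = 0.00105 M.
pH = -log(0.00105) = 2.98.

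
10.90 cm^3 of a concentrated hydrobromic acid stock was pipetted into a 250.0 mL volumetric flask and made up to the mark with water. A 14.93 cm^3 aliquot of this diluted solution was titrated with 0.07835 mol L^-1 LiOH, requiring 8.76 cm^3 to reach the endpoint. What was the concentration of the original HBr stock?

n(LiOH) = 0.07835 x 0.008760 = 0.0006863 mol.
n(HBr) in the aliquot = 0.0006863 mol.
[diluted HBr] = 0.0006863 / 0.01493 = 0.04597 M.
Dilution factor = 250.0/10.90 = 22.94, so [stock] = 0.04597 x 22.94 = 1.05 M.

1.05 M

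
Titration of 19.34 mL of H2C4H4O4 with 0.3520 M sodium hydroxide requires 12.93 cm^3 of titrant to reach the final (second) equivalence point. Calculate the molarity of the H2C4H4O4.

n(NaOH) = 0.3520 x 0.01293 = 0.004551 mol.
At the final (second) equivalence point, 2 mol OH^- react per mol H2C4H4O4, so n(H2C4H4O4) = 0.004551 / 2 = 0.002276 mol.
[H2C4H4O4] = 0.002276 / 0.01934 L = 0.118 M.

0.118 M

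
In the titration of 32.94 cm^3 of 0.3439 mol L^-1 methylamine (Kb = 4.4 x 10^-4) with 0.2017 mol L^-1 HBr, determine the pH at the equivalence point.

n(CH3NH2) = 0.3439 x 0.03294 = 0.01133 mol; V(HBr) at equivalence = 0.01133/0.2017 = 0.05616 L.
At equivalence the base is fully converted to CH3NH3+; total volume = 0.08910 L, so [CH3NH3+] = 0.01133/0.08910 = 0.1271 M.
Ka(CH3NH3+) = Kw/Kb = 1.0e-14 / 4.4 x 10^-4 = 2.27e-11.
[H^+] = sqrt(Ka x [CH3NH3+]) = sqrt(2.27e-11 x 0.1271) = 1.70e-6 M.
pH = -log(1.70e-6) = 5.77.

5.77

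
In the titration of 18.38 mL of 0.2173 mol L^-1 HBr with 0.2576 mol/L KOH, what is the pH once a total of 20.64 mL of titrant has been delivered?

n(acid) = 0.2173 x 0.01838 = 0.003994 mol; n(KOH) added = 0.2576 x 0.02064 = 0.005317 mol.
Base is in excess by 0.005317 - 0.003994 = 0.001323 mol in a total volume of 0.03902 L.
[OH^-] = 0.001323/0.03902 = 0.03390 M, so pOH = 1.47 and pH = 14.00 - 1.47 = 12.53.

12.53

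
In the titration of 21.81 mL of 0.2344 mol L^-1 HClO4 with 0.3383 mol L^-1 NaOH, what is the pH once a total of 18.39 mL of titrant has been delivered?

n(acid) = 0.2344 x 0.02181 = 0.005112 mol; n(NaOH) added = 0.3383 x 0.01839 = 0.006221 mol.
Base is in excess by 0.006221 - 0.005112 = 0.001109 mol in a total volume of 0.04020 L.
[OH^-] = 0.001109/0.04020 = 0.02759 M, so pOH = 1.56 and pH = 14.00 - 1.56 = 12.44.

12.44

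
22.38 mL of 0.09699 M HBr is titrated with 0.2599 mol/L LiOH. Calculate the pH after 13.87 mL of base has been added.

n(acid) = 0.09699 x 0.02238 = 0.002171 mol; n(LiOH) added = 0.2599 x 0.01387 = 0.003605 mol.
Base is in excess by 0.003605 - 0.002171 = 0.001434 mol in a total volume of 0.03625 L.
[OH^-] = 0.001434/0.03625 = 0.03956 M, so pOH = 1.40 and pH = 14.00 - 1.40 = 12.60.

12.60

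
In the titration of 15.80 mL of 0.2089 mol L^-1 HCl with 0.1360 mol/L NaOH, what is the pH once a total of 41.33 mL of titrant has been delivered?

12.61

n(acid) = 0.2089 x 0.01580 = 0.003301 mol; n(NaOH) added = 0.1360 x 0.04133 = 0.005621 mol.
Base is in excess by 0.005621 - 0.003301 = 0.002320 mol in a total volume of 0.05713 L.
[OH^-] = 0.002320/0.05713 = 0.04061 M, so pOH = 1.39 and pH = 14.00 - 1.39 = 12.61.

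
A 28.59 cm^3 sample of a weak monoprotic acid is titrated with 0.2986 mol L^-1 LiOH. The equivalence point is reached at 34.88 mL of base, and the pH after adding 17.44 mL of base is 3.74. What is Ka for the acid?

1.8 x 10^-4

17.44 mL is half of the equivalence volume, so this is the half-equivalence point where [HA] = [A^-].
At half-equivalence pH = pKa, so pKa = 3.74.
Ka = 10^(-3.74) = 1.8 x 10^-4.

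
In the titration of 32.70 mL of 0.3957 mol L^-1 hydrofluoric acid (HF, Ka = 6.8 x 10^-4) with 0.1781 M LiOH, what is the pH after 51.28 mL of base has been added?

Initial n(HF) = 0.3957 x 0.03270 = 0.01294 mol.
n(LiOH) added = 0.1781 x 0.05128 = 0.009133 mol, converting that many moles of HF to F-.
Remaining n(HF) = 0.003806 mol; n(F-) = 0.009133 mol.
By Henderson-Hasselbalch, pH = pKa + log([A^-]/[HA]) = 3.17 + log(0.009133/0.003806) = 3.17 + (+0.38) = 3.55.

3.55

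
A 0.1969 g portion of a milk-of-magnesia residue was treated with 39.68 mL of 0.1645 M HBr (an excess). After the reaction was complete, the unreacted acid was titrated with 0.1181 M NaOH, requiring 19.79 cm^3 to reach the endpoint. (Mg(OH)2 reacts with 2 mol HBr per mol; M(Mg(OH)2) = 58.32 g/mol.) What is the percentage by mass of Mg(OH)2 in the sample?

Total n(HBr) added = 0.1645 x 0.03968 = 0.006527 mol.
n(NaOH) used = 0.1181 x 0.01979 = 0.002337 mol, which equals the excess n(HBr).
So n(HBr) consumed by the sample = 0.006527 - 0.002337 = 0.004190 mol.
n(Mg(OH)2) = 0.004190 / 2 = 0.002095 mol.
mass Mg(OH)2 = 0.002095 x 58.32 = 0.1222 g, so %Mg(OH)2 = 0.1222/0.1969 x 100 = 62.1%.

62.1%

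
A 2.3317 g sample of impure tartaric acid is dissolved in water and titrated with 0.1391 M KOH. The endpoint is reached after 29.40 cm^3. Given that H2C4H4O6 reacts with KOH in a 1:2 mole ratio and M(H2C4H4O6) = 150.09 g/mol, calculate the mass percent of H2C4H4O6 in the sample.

n(KOH) = 0.1391 x 0.02940 = 0.004090 mol.
n(H2C4H4O6) = 0.004090 / 2 = 0.002045 mol.
mass of H2C4H4O6 = 0.002045 x 150.09 = 0.3069 g.
% purity = 0.3069 / 2.3317 x 100 = 13.2%.

13.2%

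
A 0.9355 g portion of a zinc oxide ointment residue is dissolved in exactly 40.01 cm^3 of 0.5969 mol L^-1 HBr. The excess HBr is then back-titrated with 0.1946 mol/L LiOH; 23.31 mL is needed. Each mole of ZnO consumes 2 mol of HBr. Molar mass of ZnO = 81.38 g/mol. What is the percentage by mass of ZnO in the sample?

84.1%

Total n(HBr) added = 0.5969 x 0.04001 = 0.02388 mol.
n(LiOH) used = 0.1946 x 0.02331 = 0.004536 mol, which equals the excess n(HBr).
So n(HBr) consumed by the sample = 0.02388 - 0.004536 = 0.01935 mol.
n(ZnO) = 0.01935 / 2 = 0.009673 mol.
mass ZnO = 0.009673 x 81.38 = 0.7872 g, so %ZnO = 0.7872/0.9355 x 100 = 84.1%.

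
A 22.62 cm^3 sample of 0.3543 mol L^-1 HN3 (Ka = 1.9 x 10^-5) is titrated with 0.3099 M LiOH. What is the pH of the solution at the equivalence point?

n(HN3) = 0.3543 x 0.02262 = 0.008014 mol; V(LiOH) at equivalence = 0.008014/0.3099 = 0.02586 L.
At equivalence all the acid is converted to N3-; total volume = 0.02262 + 0.02586 = 0.04848 L, so [N3-] = 0.008014/0.04848 = 0.1653 M.
Kb = Kw/Ka = 1.0e-14 / 1.9 x 10^-5 = 5.26e-10.
[OH^-] = sqrt(Kb x [N3-]) = sqrt(5.26e-10 x 0.1653) = 9.33e-6 M.
pOH = 5.03, so pH = 14.00 - 5.03 = 8.97.

8.97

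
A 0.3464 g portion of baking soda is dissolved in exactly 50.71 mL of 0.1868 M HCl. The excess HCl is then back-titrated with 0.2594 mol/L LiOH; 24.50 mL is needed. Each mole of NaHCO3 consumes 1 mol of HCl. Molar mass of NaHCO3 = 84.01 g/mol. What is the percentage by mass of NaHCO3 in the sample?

75.6%

Total n(HCl) added = 0.1868 x 0.05071 = 0.009473 mol.
n(LiOH) used = 0.2594 x 0.02450 = 0.006355 mol, which equals the excess n(HCl).
So n(HCl) consumed by the sample = 0.009473 - 0.006355 = 0.003117 mol.
n(NaHCO3) = 0.003117 / 1 = 0.003117 mol.
mass NaHCO3 = 0.003117 x 84.01 = 0.2619 g, so %NaHCO3 = 0.2619/0.3464 x 100 = 75.6%.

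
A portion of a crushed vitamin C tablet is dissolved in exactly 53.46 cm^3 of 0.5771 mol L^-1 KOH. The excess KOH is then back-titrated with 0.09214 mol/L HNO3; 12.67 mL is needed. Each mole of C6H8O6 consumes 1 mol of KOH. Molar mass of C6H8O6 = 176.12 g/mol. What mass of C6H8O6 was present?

5.23 g

Total n(KOH) added = 0.5771 x 0.05346 = 0.03085 mol.
n(HNO3) used = 0.09214 x 0.01267 = 0.001167 mol, which equals the excess n(KOH).
So n(KOH) consumed by the sample = 0.03085 - 0.001167 = 0.02968 mol.
n(C6H8O6) = 0.02968 / 1 = 0.02968 mol.
mass = 0.02968 mol x 176.12 g/mol = 5.23 g.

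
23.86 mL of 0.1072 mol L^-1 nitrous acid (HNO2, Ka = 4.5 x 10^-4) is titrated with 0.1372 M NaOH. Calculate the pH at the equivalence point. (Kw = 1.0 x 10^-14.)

8.06

n(HNO2) = 0.1072 x 0.02386 = 0.002558 mol; V(NaOH) at equivalence = 0.002558/0.1372 = 0.01864 L.
At equivalence all the acid is converted to NO2-; total volume = 0.02386 + 0.01864 = 0.04250 L, so [NO2-] = 0.002558/0.04250 = 0.06018 M.
Kb = Kw/Ka = 1.0e-14 / 4.5 x 10^-4 = 2.22e-11.
[OH^-] = sqrt(Kb x [NO2-]) = sqrt(2.22e-11 x 0.06018) = 1.16e-6 M.
pOH = 5.94, so pH = 14.00 - 5.94 = 8.06.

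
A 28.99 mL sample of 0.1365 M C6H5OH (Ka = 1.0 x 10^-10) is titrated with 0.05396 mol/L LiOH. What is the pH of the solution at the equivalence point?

n(C6H5OH) = 0.1365 x 0.02899 = 0.003957 mol; V(LiOH) at equivalence = 0.003957/0.05396 = 0.07333 L.
At equivalence all the acid is converted to C6H5O-; total volume = 0.02899 + 0.07333 = 0.1023 L, so [C6H5O-] = 0.003957/0.1023 = 0.03867 M.
Kb = Kw/Ka = 1.0e-14 / 1.0 x 10^-10 = 0.000100.
[OH^-] = sqrt(Kb x [C6H5O-]) = sqrt(0.000100 x 0.03867) = 0.00197 M.
pOH = 2.71, so pH = 14.00 - 2.71 = 11.29.

11.29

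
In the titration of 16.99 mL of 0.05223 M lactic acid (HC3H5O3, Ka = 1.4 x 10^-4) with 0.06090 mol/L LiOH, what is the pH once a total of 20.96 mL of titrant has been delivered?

n(acid) = 0.05223 x 0.01699 = 0.0008874 mol; n(LiOH) added = 0.06090 x 0.02096 = 0.001276 mol.
Base is in excess by 0.001276 - 0.0008874 = 0.0003891 mol in a total volume of 0.03795 L.
[OH^-] = 0.0003891/0.03795 = 0.01025 M, so pOH = 1.99 and pH = 14.00 - 1.99 = 12.01.

12.01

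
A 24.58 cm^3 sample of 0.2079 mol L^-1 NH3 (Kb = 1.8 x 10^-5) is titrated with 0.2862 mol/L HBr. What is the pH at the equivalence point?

5.09

n(NH3) = 0.2079 x 0.02458 = 0.005110 mol; V(HBr) at equivalence = 0.005110/0.2862 = 0.01786 L.
At equivalence the base is fully converted to NH4+; total volume = 0.04244 L, so [NH4+] = 0.005110/0.04244 = 0.1204 M.
Ka(NH4+) = Kw/Kb = 1.0e-14 / 1.8 x 10^-5 = 5.56e-10.
[H^+] = sqrt(Ka x [NH4+]) = sqrt(5.56e-10 x 0.1204) = 8.18e-6 M.
pH = -log(8.18e-6) = 5.09.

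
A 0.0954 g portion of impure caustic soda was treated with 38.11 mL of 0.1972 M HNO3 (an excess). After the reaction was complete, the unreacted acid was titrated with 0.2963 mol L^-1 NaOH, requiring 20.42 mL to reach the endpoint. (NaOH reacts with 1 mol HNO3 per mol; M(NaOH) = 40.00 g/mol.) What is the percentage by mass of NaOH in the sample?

61.4%

Total n(HNO3) added = 0.1972 x 0.03811 = 0.007515 mol.
n(NaOH) used = 0.2963 x 0.02042 = 0.006050 mol, which equals the excess n(HNO3).
So n(HNO3) consumed by the sample = 0.007515 - 0.006050 = 0.001465 mol.
n(NaOH) = 0.001465 / 1 = 0.001465 mol.
mass NaOH = 0.001465 x 40.00 = 0.05859 g, so %NaOH = 0.05859/0.0954 x 100 = 61.4%.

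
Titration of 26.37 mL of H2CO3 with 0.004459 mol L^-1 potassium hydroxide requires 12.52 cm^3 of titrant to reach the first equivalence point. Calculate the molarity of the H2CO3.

n(KOH) = 0.004459 x 0.01252 = 5.583e-5 mol.
At the first equivalence point, 1 mol OH^- react per mol H2CO3, so n(H2CO3) = 5.583e-5 / 1 = 5.583e-5 mol.
[H2CO3] = 5.583e-5 / 0.02637 L = 0.00212 M.

0.00212 M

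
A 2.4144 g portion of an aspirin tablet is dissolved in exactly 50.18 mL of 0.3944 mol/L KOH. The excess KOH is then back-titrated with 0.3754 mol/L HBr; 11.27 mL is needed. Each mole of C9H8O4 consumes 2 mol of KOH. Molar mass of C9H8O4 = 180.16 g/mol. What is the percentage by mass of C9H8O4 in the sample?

58.1%

Total n(KOH) added = 0.3944 x 0.05018 = 0.01979 mol.
n(HBr) used = 0.3754 x 0.01127 = 0.004231 mol, which equals the excess n(KOH).
So n(KOH) consumed by the sample = 0.01979 - 0.004231 = 0.01556 mol.
n(C9H8O4) = 0.01556 / 2 = 0.007780 mol.
mass C9H8O4 = 0.007780 x 180.16 = 1.402 g, so %C9H8O4 = 1.402/2.4144 x 100 = 58.1%.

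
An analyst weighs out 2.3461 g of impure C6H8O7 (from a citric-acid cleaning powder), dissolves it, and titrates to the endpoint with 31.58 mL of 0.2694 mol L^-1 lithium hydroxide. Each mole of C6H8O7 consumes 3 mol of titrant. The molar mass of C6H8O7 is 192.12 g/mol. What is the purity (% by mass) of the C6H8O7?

n(LiOH) = 0.2694 x 0.03158 = 0.008508 mol.
n(C6H8O7) = 0.008508 / 3 = 0.002836 mol.
mass of C6H8O7 = 0.002836 x 192.12 = 0.5448 g.
% purity = 0.5448 / 2.3461 x 100 = 23.2%.

23.2%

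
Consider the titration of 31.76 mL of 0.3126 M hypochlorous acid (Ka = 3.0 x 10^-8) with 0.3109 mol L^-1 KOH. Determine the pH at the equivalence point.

n(HClO) = 0.3126 x 0.03176 = 0.009928 mol; V(KOH) at equivalence = 0.009928/0.3109 = 0.03193 L.
At equivalence all the acid is converted to ClO-; total volume = 0.03176 + 0.03193 = 0.06369 L, so [ClO-] = 0.009928/0.06369 = 0.1559 M.
Kb = Kw/Ka = 1.0e-14 / 3.0 x 10^-8 = 3.33e-7.
[OH^-] = sqrt(Kb x [ClO-]) = sqrt(3.33e-7 x 0.1559) = 0.000228 M.
pOH = 3.64, so pH = 14.00 - 3.64 = 10.36.

10.36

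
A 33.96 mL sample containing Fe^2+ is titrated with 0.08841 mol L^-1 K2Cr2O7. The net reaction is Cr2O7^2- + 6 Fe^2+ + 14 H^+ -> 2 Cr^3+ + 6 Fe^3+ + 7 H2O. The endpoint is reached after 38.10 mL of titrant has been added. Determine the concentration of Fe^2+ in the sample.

n(K2Cr2O7) = 0.08841 x 0.03810 = 0.003368 mol.
From the balanced equation, 1 mol K2Cr2O7 reacts with 6 mol Fe^2+, so n(Fe^2+) = 0.003368 x 6/1 = 0.02021 mol.
[Fe^2+] = 0.02021 / 0.03396 L = 0.595 M.

0.595 M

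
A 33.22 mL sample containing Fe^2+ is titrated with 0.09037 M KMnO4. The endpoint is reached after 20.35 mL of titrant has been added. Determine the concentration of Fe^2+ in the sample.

n(KMnO4) = 0.09037 x 0.02035 = 0.001839 mol.
From the balanced equation, 1 mol KMnO4 reacts with 5 mol Fe^2+, so n(Fe^2+) = 0.001839 x 5/1 = 0.009195 mol.
[Fe^2+] = 0.009195 / 0.03322 L = 0.277 M.

0.277 M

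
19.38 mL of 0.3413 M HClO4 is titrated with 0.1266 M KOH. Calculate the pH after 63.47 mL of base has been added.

12.23

n(acid) = 0.3413 x 0.01938 = 0.006614 mol; n(KOH) added = 0.1266 x 0.06347 = 0.008035 mol.
Base is in excess by 0.008035 - 0.006614 = 0.001421 mol in a total volume of 0.08285 L.
[OH^-] = 0.001421/0.08285 = 0.01715 M, so pOH = 1.77 and pH = 14.00 - 1.77 = 12.23.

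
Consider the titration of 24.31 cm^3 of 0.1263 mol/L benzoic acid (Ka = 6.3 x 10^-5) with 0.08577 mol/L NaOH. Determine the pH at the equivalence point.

n(C6H5COOH) = 0.1263 x 0.02431 = 0.003070 mol; V(NaOH) at equivalence = 0.003070/0.08577 = 0.03580 L.
At equivalence all the acid is converted to C6H5COO-; total volume = 0.02431 + 0.03580 = 0.06011 L, so [C6H5COO-] = 0.003070/0.06011 = 0.05108 M.
Kb = Kw/Ka = 1.0e-14 / 6.3 x 10^-5 = 1.59e-10.
[OH^-] = sqrt(Kb x [C6H5COO-]) = sqrt(1.59e-10 x 0.05108) = 2.85e-6 M.
pOH = 5.55, so pH = 14.00 - 5.55 = 8.45.

8.45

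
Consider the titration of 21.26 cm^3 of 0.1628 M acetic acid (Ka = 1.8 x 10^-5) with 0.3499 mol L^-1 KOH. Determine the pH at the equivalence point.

8.90

n(CH3COOH) = 0.1628 x 0.02126 = 0.003461 mol; V(KOH) at equivalence = 0.003461/0.3499 = 0.009892 L.
At equivalence all the acid is converted to CH3COO-; total volume = 0.02126 + 0.009892 = 0.03115 L, so [CH3COO-] = 0.003461/0.03115 = 0.1111 M.
Kb = Kw/Ka = 1.0e-14 / 1.8 x 10^-5 = 5.56e-10.
[OH^-] = sqrt(Kb x [CH3COO-]) = sqrt(5.56e-10 x 0.1111) = 7.86e-6 M.
pOH = 5.10, so pH = 14.00 - 5.10 = 8.90.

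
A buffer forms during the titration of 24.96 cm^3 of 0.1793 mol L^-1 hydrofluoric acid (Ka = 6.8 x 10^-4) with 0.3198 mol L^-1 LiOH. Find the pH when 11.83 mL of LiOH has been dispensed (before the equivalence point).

3.91

Initial n(HF) = 0.1793 x 0.02496 = 0.004475 mol.
n(LiOH) added = 0.3198 x 0.01183 = 0.003783 mol, converting that many moles of HF to F-.
Remaining n(HF) = 0.0006921 mol; n(F-) = 0.003783 mol.
By Henderson-Hasselbalch, pH = pKa + log([A^-]/[HA]) = 3.17 + log(0.003783/0.0006921) = 3.17 + (+0.74) = 3.91.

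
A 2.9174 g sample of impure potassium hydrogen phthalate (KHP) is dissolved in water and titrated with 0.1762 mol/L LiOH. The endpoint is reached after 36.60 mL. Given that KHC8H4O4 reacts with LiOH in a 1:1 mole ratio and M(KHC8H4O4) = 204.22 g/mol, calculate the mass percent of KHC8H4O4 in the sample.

n(LiOH) = 0.1762 x 0.03660 = 0.006449 mol.
n(KHC8H4O4) = 0.006449 / 1 = 0.006449 mol.
mass of KHC8H4O4 = 0.006449 x 204.22 = 1.317 g.
% purity = 1.317 / 2.9174 x 100 = 45.1%.

45.1%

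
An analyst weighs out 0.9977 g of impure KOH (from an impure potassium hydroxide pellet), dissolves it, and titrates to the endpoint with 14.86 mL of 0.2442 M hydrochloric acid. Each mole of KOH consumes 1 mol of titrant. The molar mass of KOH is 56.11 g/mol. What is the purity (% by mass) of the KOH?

n(HCl) = 0.2442 x 0.01486 = 0.003629 mol.
n(KOH) = 0.003629 / 1 = 0.003629 mol.
mass of KOH = 0.003629 x 56.11 = 0.2036 g.
% purity = 0.2036 / 0.9977 x 100 = 20.4%.

20.4%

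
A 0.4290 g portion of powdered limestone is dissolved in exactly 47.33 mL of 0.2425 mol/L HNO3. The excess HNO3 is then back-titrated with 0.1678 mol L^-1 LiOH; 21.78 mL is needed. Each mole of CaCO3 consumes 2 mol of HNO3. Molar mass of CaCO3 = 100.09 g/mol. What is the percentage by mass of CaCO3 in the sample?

91.3%

Total n(HNO3) added = 0.2425 x 0.04733 = 0.01148 mol.
n(LiOH) used = 0.1678 x 0.02178 = 0.003655 mol, which equals the excess n(HNO3).
So n(HNO3) consumed by the sample = 0.01148 - 0.003655 = 0.007823 mol.
n(CaCO3) = 0.007823 / 2 = 0.003911 mol.
mass CaCO3 = 0.003911 x 100.09 = 0.3915 g, so %CaCO3 = 0.3915/0.4290 x 100 = 91.3%.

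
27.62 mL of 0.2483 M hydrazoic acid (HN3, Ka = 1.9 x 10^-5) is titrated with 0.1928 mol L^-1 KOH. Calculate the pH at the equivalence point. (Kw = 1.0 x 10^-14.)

n(HN3) = 0.2483 x 0.02762 = 0.006858 mol; V(KOH) at equivalence = 0.006858/0.1928 = 0.03557 L.
At equivalence all the acid is converted to N3-; total volume = 0.02762 + 0.03557 = 0.06319 L, so [N3-] = 0.006858/0.06319 = 0.1085 M.
Kb = Kw/Ka = 1.0e-14 / 1.9 x 10^-5 = 5.26e-10.
[OH^-] = sqrt(Kb x [N3-]) = sqrt(5.26e-10 x 0.1085) = 7.56e-6 M.
pOH = 5.12, so pH = 14.00 - 5.12 = 8.88.

8.88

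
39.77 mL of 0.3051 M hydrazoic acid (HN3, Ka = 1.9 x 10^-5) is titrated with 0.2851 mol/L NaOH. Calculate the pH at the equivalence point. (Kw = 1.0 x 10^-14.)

8.94

n(HN3) = 0.3051 x 0.03977 = 0.01213 mol; V(NaOH) at equivalence = 0.01213/0.2851 = 0.04256 L.
At equivalence all the acid is converted to N3-; total volume = 0.03977 + 0.04256 = 0.08233 L, so [N3-] = 0.01213/0.08233 = 0.1474 M.
Kb = Kw/Ka = 1.0e-14 / 1.9 x 10^-5 = 5.26e-10.
[OH^-] = sqrt(Kb x [N3-]) = sqrt(5.26e-10 x 0.1474) = 8.81e-6 M.
pOH = 5.06, so pH = 14.00 - 5.06 = 8.94.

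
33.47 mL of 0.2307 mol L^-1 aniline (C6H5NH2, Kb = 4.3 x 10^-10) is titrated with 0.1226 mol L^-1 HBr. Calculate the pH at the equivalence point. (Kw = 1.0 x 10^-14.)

2.87

n(C6H5NH2) = 0.2307 x 0.03347 = 0.007722 mol; V(HBr) at equivalence = 0.007722/0.1226 = 0.06298 L.
At equivalence the base is fully converted to C6H5NH3+; total volume = 0.09645 L, so [C6H5NH3+] = 0.007722/0.09645 = 0.08006 M.
Ka(C6H5NH3+) = Kw/Kb = 1.0e-14 / 4.3 x 10^-10 = 2.33e-5.
[H^+] = sqrt(Ka x [C6H5NH3+]) = sqrt(2.33e-5 x 0.08006) = 0.00136 M.
pH = -log(0.00136) = 2.87.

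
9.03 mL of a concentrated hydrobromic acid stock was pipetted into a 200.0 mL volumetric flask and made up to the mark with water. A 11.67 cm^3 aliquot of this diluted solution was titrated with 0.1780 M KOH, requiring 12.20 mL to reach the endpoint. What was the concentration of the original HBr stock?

n(KOH) = 0.1780 x 0.01220 = 0.002172 mol.
n(HBr) in the aliquot = 0.002172 mol.
[diluted HBr] = 0.002172 / 0.01167 = 0.1861 M.
Dilution factor = 200.0/9.030 = 22.15, so [stock] = 0.1861 x 22.15 = 4.12 M.

4.12 M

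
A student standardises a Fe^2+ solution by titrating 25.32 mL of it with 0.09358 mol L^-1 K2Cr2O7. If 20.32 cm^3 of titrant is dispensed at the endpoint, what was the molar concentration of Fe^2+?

n(K2Cr2O7) = 0.09358 x 0.02032 = 0.001902 mol.
From the balanced equation, 1 mol K2Cr2O7 reacts with 6 mol Fe^2+, so n(Fe^2+) = 0.001902 x 6/1 = 0.01141 mol.
[Fe^2+] = 0.01141 / 0.02532 L = 0.451 M.

0.451 M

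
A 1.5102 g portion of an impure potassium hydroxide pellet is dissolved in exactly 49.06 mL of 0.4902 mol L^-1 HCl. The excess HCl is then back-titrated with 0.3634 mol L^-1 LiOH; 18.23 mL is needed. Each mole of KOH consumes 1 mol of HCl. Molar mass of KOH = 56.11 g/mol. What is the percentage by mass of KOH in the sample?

Total n(HCl) added = 0.4902 x 0.04906 = 0.02405 mol.
n(LiOH) used = 0.3634 x 0.01823 = 0.006625 mol, which equals the excess n(HCl).
So n(HCl) consumed by the sample = 0.02405 - 0.006625 = 0.01742 mol.
n(KOH) = 0.01742 / 1 = 0.01742 mol.
mass KOH = 0.01742 x 56.11 = 0.9777 g, so %KOH = 0.9777/1.5102 x 100 = 64.7%.

64.7%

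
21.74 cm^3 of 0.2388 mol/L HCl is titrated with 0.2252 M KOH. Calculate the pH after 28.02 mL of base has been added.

12.35

n(acid) = 0.2388 x 0.02174 = 0.005192 mol; n(KOH) added = 0.2252 x 0.02802 = 0.006310 mol.
Base is in excess by 0.006310 - 0.005192 = 0.001119 mol in a total volume of 0.04976 L.
[OH^-] = 0.001119/0.04976 = 0.02248 M, so pOH = 1.65 and pH = 14.00 - 1.65 = 12.35.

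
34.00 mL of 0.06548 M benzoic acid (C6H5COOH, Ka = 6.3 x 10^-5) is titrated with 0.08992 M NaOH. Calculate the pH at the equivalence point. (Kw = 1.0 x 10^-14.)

n(C6H5COOH) = 0.06548 x 0.03400 = 0.002226 mol; V(NaOH) at equivalence = 0.002226/0.08992 = 0.02476 L.
At equivalence all the acid is converted to C6H5COO-; total volume = 0.03400 + 0.02476 = 0.05876 L, so [C6H5COO-] = 0.002226/0.05876 = 0.03789 M.
Kb = Kw/Ka = 1.0e-14 / 6.3 x 10^-5 = 1.59e-10.
[OH^-] = sqrt(Kb x [C6H5COO-]) = sqrt(1.59e-10 x 0.03789) = 2.45e-6 M.
pOH = 5.61, so pH = 14.00 - 5.61 = 8.39.

8.39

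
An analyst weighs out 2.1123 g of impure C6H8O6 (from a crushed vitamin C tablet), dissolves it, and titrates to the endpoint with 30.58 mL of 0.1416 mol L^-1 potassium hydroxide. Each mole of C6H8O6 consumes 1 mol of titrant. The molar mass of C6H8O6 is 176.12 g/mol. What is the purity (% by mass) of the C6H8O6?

36.1%

n(KOH) = 0.1416 x 0.03058 = 0.004330 mol.
n(C6H8O6) = 0.004330 / 1 = 0.004330 mol.
mass of C6H8O6 = 0.004330 x 176.12 = 0.7626 g.
% purity = 0.7626 / 2.1123 x 100 = 36.1%.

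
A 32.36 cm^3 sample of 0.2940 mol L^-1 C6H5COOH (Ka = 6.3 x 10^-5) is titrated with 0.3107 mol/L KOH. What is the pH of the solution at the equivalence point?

8.69

n(C6H5COOH) = 0.2940 x 0.03236 = 0.009514 mol; V(KOH) at equivalence = 0.009514/0.3107 = 0.03062 L.
At equivalence all the acid is converted to C6H5COO-; total volume = 0.03236 + 0.03062 = 0.06298 L, so [C6H5COO-] = 0.009514/0.06298 = 0.1511 M.
Kb = Kw/Ka = 1.0e-14 / 6.3 x 10^-5 = 1.59e-10.
[OH^-] = sqrt(Kb x [C6H5COO-]) = sqrt(1.59e-10 x 0.1511) = 4.90e-6 M.
pOH = 5.31, so pH = 14.00 - 5.31 = 8.69.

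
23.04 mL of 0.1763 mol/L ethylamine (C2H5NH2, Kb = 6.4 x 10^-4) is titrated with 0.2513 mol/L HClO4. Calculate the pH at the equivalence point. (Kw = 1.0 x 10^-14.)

5.90

n(C2H5NH2) = 0.1763 x 0.02304 = 0.004062 mol; V(HClO4) at equivalence = 0.004062/0.2513 = 0.01616 L.
At equivalence the base is fully converted to C2H5NH3+; total volume = 0.03920 L, so [C2H5NH3+] = 0.004062/0.03920 = 0.1036 M.
Ka(C2H5NH3+) = Kw/Kb = 1.0e-14 / 6.4 x 10^-4 = 1.56e-11.
[H^+] = sqrt(Ka x [C2H5NH3+]) = sqrt(1.56e-11 x 0.1036) = 1.27e-6 M.
pH = -log(1.27e-6) = 5.90.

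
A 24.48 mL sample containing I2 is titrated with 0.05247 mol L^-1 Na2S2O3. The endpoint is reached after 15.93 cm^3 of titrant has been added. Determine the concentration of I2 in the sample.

n(Na2S2O3) = 0.05247 x 0.01593 = 0.0008358 mol.
From the balanced equation, 2 mol Na2S2O3 reacts with 1 mol I2, so n(I2) = 0.0008358 x 1/2 = 0.0004179 mol.
[I2] = 0.0004179 / 0.02448 L = 0.0171 M.

0.0171 M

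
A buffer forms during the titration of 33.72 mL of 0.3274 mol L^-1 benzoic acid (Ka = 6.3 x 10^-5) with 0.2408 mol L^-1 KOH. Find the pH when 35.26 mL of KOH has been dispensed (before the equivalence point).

4.72

Initial n(C6H5COOH) = 0.3274 x 0.03372 = 0.01104 mol.
n(KOH) added = 0.2408 x 0.03526 = 0.008491 mol, converting that many moles of C6H5COOH to C6H5COO-.
Remaining n(C6H5COOH) = 0.002549 mol; n(C6H5COO-) = 0.008491 mol.
By Henderson-Hasselbalch, pH = pKa + log([A^-]/[HA]) = 4.20 + log(0.008491/0.002549) = 4.20 + (+0.52) = 4.72.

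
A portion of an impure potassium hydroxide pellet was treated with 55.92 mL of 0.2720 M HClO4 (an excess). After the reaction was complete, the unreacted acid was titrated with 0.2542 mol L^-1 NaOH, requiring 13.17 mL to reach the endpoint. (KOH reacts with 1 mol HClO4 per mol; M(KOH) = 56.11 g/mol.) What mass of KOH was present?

Total n(HClO4) added = 0.2720 x 0.05592 = 0.01521 mol.
n(NaOH) used = 0.2542 x 0.01317 = 0.003348 mol, which equals the excess n(HClO4).
So n(HClO4) consumed by the sample = 0.01521 - 0.003348 = 0.01186 mol.
n(KOH) = 0.01186 / 1 = 0.01186 mol.
mass = 0.01186 mol x 56.11 g/mol = 0.666 g.

0.666 g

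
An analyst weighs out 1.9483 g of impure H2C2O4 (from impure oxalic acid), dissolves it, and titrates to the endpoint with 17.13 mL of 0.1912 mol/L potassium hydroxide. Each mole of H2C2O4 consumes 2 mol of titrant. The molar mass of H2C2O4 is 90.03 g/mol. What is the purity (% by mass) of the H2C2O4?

7.57%

n(KOH) = 0.1912 x 0.01713 = 0.003275 mol.
n(H2C2O4) = 0.003275 / 2 = 0.001638 mol.
mass of H2C2O4 = 0.001638 x 90.03 = 0.1474 g.
% purity = 0.1474 / 1.9483 x 100 = 7.57%.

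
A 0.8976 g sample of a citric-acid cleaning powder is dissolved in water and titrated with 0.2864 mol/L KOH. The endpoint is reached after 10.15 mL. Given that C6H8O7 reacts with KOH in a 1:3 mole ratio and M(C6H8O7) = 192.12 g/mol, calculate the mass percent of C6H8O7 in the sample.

n(KOH) = 0.2864 x 0.01015 = 0.002907 mol.
n(C6H8O7) = 0.002907 / 3 = 0.0009690 mol.
mass of C6H8O7 = 0.0009690 x 192.12 = 0.1862 g.
% purity = 0.1862 / 0.8976 x 100 = 20.7%.

20.7%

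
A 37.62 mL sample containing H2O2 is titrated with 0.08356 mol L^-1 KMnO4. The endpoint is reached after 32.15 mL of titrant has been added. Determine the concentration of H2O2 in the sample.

0.179 M

n(KMnO4) = 0.08356 x 0.03215 = 0.002686 mol.
From the balanced equation, 2 mol KMnO4 reacts with 5 mol H2O2, so n(H2O2) = 0.002686 x 5/2 = 0.006716 mol.
[H2O2] = 0.006716 / 0.03762 L = 0.179 M.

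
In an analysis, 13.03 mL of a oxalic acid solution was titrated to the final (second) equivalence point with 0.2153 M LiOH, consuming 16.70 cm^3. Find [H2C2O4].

n(LiOH) = 0.2153 x 0.01670 = 0.003596 mol.
At the final (second) equivalence point, 2 mol OH^- react per mol H2C2O4, so n(H2C2O4) = 0.003596 / 2 = 0.001798 mol.
[H2C2O4] = 0.001798 / 0.01303 L = 0.138 M.

0.138 M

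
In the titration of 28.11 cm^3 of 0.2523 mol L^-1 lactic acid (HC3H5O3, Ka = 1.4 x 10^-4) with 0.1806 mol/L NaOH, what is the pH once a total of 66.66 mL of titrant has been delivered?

12.72

n(acid) = 0.2523 x 0.02811 = 0.007092 mol; n(NaOH) added = 0.1806 x 0.06666 = 0.01204 mol.
Base is in excess by 0.01204 - 0.007092 = 0.004947 mol in a total volume of 0.09477 L.
[OH^-] = 0.004947/0.09477 = 0.05220 M, so pOH = 1.28 and pH = 14.00 - 1.28 = 12.72.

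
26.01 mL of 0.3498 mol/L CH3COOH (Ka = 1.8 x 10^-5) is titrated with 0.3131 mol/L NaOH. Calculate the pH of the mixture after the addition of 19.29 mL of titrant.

5.04

Initial n(CH3COOH) = 0.3498 x 0.02601 = 0.009098 mol.
n(NaOH) added = 0.3131 x 0.01929 = 0.006040 mol, converting that many moles of CH3COOH to CH3COO-.
Remaining n(CH3COOH) = 0.003059 mol; n(CH3COO-) = 0.006040 mol.
By Henderson-Hasselbalch, pH = pKa + log([A^-]/[HA]) = 4.74 + log(0.006040/0.003059) = 4.74 + (+0.30) = 5.04.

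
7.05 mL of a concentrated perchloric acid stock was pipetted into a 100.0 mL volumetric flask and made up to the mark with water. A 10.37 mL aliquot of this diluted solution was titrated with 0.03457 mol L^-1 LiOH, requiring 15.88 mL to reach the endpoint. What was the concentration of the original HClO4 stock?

0.751 M

n(LiOH) = 0.03457 x 0.01588 = 0.0005490 mol.
n(HClO4) in the aliquot = 0.0005490 mol.
[diluted HClO4] = 0.0005490 / 0.01037 = 0.05294 M.
Dilution factor = 100.0/7.050 = 14.18, so [stock] = 0.05294 x 14.18 = 0.751 M.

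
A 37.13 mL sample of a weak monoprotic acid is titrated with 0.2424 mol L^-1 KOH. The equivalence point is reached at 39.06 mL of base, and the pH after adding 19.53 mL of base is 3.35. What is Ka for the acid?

19.53 mL is half of the equivalence volume, so this is the half-equivalence point where [HA] = [A^-].
At half-equivalence pH = pKa, so pKa = 3.35.
Ka = 10^(-3.35) = 4.5 x 10^-4.

4.5 x 10^-4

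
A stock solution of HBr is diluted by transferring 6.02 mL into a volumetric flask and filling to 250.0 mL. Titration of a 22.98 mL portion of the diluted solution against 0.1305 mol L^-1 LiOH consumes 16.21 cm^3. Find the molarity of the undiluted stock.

3.82 M

n(LiOH) = 0.1305 x 0.01621 = 0.002115 mol.
n(HBr) in the aliquot = 0.002115 mol.
[diluted HBr] = 0.002115 / 0.02298 = 0.09205 M.
Dilution factor = 250.0/6.020 = 41.53, so [stock] = 0.09205 x 41.53 = 3.82 M.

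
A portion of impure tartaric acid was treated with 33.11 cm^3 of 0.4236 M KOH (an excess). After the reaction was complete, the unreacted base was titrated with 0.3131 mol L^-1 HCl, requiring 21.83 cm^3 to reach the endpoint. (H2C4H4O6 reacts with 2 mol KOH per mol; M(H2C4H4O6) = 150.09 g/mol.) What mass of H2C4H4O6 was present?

Total n(KOH) added = 0.4236 x 0.03311 = 0.01403 mol.
n(HCl) used = 0.3131 x 0.02183 = 0.006835 mol, which equals the excess n(KOH).
So n(KOH) consumed by the sample = 0.01403 - 0.006835 = 0.007190 mol.
n(H2C4H4O6) = 0.007190 / 2 = 0.003595 mol.
mass = 0.003595 mol x 150.09 g/mol = 0.540 g.

0.540 g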